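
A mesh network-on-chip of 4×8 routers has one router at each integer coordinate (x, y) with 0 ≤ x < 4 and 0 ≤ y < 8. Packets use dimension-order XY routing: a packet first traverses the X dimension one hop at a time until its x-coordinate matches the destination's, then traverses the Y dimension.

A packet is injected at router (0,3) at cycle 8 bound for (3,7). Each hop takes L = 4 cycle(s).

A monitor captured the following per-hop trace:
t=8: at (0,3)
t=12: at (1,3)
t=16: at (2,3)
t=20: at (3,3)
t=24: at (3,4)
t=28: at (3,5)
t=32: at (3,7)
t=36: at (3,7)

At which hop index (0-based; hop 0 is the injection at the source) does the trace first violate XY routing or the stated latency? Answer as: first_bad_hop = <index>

check 1→ d=(1,0) cyc+4: ok
check 2→ d=(1,0) cyc+4: ok
check 3→ d=(1,0) cyc+4: ok
check 4→ d=(0,1) cyc+4: ok
check 5→ d=(0,1) cyc+4: ok
check 6→ d=(0,2) cyc+4: BAD: non-unit step

first_bad_hop = 6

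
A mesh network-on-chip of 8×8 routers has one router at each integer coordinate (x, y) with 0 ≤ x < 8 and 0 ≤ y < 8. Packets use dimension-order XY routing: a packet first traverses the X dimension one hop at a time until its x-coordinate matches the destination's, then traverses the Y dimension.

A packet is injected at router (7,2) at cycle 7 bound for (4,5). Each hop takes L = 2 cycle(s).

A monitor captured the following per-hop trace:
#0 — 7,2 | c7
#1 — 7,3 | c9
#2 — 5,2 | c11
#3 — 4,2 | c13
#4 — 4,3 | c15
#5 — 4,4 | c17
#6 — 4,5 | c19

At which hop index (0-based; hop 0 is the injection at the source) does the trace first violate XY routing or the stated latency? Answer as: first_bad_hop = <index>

first_bad_hop = 1

check 1→ d=(0,1) cyc+2: BAD: Y-move but x=7≠4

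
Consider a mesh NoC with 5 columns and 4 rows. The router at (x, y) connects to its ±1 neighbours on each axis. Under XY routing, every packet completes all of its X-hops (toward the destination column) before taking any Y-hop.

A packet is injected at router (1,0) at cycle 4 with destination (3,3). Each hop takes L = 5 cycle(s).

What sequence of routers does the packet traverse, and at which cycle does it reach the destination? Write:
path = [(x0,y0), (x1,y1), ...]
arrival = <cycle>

path = [(1,0), (2,0), (3,0), (3,1), (3,2), (3,3)]
arrival = 29

t=4: at (1,0)
t=9: at (2,0) after E
t=14: at (3,0) after E
t=19: at (3,1) after N
t=24: at (3,2) after N
t=29: at (3,3) after N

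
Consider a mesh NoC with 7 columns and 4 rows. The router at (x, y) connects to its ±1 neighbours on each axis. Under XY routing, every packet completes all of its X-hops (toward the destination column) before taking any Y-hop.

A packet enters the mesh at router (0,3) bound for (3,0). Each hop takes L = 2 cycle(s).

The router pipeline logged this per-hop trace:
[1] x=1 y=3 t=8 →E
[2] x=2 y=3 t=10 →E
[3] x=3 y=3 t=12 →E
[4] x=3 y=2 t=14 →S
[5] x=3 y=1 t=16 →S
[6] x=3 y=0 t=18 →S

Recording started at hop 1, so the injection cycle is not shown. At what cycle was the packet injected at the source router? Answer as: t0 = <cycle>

t0 = 6

Hop 1 reached at cycle 8; hop k is at t0 + k·L.
So t0 = 8 − 1·2 = 6.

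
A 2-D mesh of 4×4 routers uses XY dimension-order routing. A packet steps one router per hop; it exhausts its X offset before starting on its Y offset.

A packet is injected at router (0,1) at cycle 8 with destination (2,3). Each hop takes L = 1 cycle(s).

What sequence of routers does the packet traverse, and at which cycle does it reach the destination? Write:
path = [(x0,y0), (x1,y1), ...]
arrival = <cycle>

path = [(0,1), (1,1), (2,1), (2,2), (2,3)]
arrival = 12

  0. router=(0,1) cycle=8 (inject)
  1. router=(1,1) cycle=9 dir=E
  2. router=(2,1) cycle=10 dir=E
  3. router=(2,2) cycle=11 dir=N
  4. router=(2,3) cycle=12 dir=N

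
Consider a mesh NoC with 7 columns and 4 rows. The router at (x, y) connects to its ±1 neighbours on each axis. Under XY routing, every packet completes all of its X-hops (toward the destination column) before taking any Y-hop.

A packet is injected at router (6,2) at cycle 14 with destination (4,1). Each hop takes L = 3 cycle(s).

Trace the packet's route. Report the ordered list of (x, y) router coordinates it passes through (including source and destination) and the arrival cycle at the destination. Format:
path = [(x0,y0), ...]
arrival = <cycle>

[0] x=6 y=2 t=14
[1] x=5 y=2 t=17 →W
[2] x=4 y=2 t=20 →W
[3] x=4 y=1 t=23 →S

path = [(6,2), (5,2), (4,2), (4,1)]
arrival = 23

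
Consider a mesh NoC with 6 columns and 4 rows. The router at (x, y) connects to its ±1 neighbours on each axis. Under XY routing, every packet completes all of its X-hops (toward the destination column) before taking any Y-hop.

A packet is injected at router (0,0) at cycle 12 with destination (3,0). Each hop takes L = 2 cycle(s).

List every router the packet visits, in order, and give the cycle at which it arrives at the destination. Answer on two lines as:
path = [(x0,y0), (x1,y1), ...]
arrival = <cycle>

path = [(0,0), (1,0), (2,0), (3,0)]
arrival = 18

#0 — 0,0 | c12
#1 — 1,0 | c14 | E
#2 — 2,0 | c16 | E
#3 — 3,0 | c18 | E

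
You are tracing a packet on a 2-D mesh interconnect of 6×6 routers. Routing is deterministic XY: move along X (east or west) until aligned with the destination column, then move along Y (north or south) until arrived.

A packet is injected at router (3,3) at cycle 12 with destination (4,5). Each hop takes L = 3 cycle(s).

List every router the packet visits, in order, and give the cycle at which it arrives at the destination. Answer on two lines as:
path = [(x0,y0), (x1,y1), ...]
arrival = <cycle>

path = [(3,3), (4,3), (4,4), (4,5)]
arrival = 21

#0 — 3,3 | c12
#1 — 4,3 | c15 | E
#2 — 4,4 | c18 | N
#3 — 4,5 | c21 | N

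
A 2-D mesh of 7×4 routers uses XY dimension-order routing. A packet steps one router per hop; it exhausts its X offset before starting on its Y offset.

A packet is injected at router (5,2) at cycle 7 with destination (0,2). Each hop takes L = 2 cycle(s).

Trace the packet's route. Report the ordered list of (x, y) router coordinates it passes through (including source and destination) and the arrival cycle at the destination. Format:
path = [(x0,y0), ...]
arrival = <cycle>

path = [(5,2), (4,2), (3,2), (2,2), (1,2), (0,2)]
arrival = 17

[0] x=5 y=2 t=7
[1] x=4 y=2 t=9 →W
[2] x=3 y=2 t=11 →W
[3] x=2 y=2 t=13 →W
[4] x=1 y=2 t=15 →W
[5] x=0 y=2 t=17 →W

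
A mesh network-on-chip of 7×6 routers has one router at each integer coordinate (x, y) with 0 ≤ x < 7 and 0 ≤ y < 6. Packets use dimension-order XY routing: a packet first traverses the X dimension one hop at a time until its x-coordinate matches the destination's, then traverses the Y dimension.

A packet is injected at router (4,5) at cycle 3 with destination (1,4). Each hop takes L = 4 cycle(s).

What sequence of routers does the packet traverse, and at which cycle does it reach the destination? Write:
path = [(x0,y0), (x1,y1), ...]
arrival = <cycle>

path = [(4,5), (3,5), (2,5), (1,5), (1,4)]
arrival = 19

#0 — 4,5 | c3
#1 — 3,5 | c7 | W
#2 — 2,5 | c11 | W
#3 — 1,5 | c15 | W
#4 — 1,4 | c19 | S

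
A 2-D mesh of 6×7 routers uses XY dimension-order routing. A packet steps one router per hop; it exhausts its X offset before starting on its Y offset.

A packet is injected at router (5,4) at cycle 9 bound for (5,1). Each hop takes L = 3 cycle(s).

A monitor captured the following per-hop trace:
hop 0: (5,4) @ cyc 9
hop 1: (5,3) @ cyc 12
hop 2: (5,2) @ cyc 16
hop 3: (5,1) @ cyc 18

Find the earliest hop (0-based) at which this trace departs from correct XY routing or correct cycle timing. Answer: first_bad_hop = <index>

[1] (+0,-1) / 3c ⇒ ok
[2] (+0,-1) / 4c ⇒ BAD: Δcyc=4≠L

first_bad_hop = 2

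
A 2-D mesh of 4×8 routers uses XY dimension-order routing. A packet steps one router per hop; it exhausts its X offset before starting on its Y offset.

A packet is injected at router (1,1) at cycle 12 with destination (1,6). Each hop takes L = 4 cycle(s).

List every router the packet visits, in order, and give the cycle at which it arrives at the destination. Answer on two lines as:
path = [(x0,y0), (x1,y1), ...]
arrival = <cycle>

t=12: at (1,1)
t=16: at (1,2) after N
t=20: at (1,3) after N
t=24: at (1,4) after N
t=28: at (1,5) after N
t=32: at (1,6) after N

path = [(1,1), (1,2), (1,3), (1,4), (1,5), (1,6)]
arrival = 32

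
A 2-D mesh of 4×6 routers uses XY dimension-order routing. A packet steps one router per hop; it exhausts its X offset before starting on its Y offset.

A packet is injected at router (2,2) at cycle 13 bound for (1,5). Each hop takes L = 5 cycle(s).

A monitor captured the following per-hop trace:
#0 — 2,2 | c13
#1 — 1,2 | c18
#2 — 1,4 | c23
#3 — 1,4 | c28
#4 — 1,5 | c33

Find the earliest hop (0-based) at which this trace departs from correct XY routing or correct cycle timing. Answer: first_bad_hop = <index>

[1] (-1,+0) / 5c ⇒ ok
[2] (+0,+2) / 5c ⇒ BAD: non-unit step

first_bad_hop = 2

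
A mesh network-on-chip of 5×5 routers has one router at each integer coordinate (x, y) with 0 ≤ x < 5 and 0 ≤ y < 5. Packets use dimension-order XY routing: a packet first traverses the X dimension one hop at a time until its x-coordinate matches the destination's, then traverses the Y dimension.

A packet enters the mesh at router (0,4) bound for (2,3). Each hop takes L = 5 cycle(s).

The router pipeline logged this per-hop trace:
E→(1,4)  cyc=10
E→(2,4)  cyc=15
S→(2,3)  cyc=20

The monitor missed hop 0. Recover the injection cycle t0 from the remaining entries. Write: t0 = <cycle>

t0 = 5

Hop 1 reached at cycle 10; hop k is at t0 + k·L.
Subtract one hop: t0 = 10 − 5 = 5.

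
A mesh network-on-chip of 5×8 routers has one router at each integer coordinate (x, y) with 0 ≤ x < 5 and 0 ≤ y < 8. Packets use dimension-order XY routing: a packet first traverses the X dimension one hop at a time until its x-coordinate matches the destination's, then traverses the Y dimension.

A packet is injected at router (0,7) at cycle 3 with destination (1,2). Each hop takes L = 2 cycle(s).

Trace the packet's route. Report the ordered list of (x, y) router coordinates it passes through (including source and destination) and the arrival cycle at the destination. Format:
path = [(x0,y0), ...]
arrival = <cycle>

src (0,7)  cyc=3
E→(1,7)  cyc=5
S→(1,6)  cyc=7
S→(1,5)  cyc=9
S→(1,4)  cyc=11
S→(1,3)  cyc=13
S→(1,2)  cyc=15

path = [(0,7), (1,7), (1,6), (1,5), (1,4), (1,3), (1,2)]
arrival = 15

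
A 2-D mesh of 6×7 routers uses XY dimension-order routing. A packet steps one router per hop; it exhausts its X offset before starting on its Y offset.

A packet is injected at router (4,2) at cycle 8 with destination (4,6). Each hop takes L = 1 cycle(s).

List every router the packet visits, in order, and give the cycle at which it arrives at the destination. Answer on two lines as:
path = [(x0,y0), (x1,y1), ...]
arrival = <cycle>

path = [(4,2), (4,3), (4,4), (4,5), (4,6)]
arrival = 12

[0] x=4 y=2 t=8
[1] x=4 y=3 t=9 →N
[2] x=4 y=4 t=10 →N
[3] x=4 y=5 t=11 →N
[4] x=4 y=6 t=12 →N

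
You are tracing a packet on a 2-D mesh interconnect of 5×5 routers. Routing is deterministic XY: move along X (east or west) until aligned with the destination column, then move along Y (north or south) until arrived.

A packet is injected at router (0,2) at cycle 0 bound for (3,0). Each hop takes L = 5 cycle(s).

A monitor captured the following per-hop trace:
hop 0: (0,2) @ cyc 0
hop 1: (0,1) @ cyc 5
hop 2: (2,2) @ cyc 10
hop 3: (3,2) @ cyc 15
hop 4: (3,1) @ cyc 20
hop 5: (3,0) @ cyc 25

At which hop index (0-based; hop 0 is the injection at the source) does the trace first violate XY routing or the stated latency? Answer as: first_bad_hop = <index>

check 1→ d=(0,-1) cyc+5: BAD: Y-move but x=0≠3

first_bad_hop = 1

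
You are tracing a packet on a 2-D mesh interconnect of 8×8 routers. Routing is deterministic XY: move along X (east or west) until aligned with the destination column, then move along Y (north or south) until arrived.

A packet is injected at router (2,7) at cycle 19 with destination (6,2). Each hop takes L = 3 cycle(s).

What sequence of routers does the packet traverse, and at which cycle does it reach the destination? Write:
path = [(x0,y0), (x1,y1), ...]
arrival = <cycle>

[0] x=2 y=7 t=19
[1] x=3 y=7 t=22 →E
[2] x=4 y=7 t=25 →E
[3] x=5 y=7 t=28 →E
[4] x=6 y=7 t=31 →E
[5] x=6 y=6 t=34 →S
[6] x=6 y=5 t=37 →S
[7] x=6 y=4 t=40 →S
[8] x=6 y=3 t=43 →S
[9] x=6 y=2 t=46 →S

path = [(2,7), (3,7), (4,7), (5,7), (6,7), (6,6), (6,5), (6,4), (6,3), (6,2)]
arrival = 46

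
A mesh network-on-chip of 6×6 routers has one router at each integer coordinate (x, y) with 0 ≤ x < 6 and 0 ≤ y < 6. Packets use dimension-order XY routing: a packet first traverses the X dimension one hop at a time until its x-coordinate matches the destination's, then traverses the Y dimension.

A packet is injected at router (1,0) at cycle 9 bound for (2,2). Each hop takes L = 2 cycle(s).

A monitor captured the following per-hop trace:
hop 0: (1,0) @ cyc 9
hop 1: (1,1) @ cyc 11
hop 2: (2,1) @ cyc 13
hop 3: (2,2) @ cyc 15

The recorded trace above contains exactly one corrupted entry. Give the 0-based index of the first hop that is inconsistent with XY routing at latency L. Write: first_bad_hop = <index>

first_bad_hop = 1

  1: Δx=+0 Δy=+1 Δt=2 [BAD: Y-move but x=1≠2]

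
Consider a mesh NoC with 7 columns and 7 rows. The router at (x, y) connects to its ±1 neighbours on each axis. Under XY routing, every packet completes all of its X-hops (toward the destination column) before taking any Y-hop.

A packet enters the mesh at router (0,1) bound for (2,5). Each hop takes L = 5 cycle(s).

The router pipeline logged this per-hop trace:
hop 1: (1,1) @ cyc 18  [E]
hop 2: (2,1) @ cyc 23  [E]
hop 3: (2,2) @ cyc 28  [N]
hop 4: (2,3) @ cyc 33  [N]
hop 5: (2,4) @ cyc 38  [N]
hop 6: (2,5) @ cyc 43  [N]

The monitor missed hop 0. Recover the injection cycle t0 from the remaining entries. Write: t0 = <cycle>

t0 = 13

At hop 1 the cycle is 18; in general cyc_k = t0 + kL.
Subtract one hop: t0 = 18 − 5 = 13.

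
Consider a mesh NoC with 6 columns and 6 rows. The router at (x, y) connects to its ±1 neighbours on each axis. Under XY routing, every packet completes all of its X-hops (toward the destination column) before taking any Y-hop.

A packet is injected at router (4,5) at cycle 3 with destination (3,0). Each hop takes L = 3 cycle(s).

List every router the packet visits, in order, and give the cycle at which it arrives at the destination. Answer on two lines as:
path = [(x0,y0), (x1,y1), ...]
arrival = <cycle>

path = [(4,5), (3,5), (3,4), (3,3), (3,2), (3,1), (3,0)]
arrival = 21

#0 — 4,5 | c3
#1 — 3,5 | c6 | W
#2 — 3,4 | c9 | S
#3 — 3,3 | c12 | S
#4 — 3,2 | c15 | S
#5 — 3,1 | c18 | S
#6 — 3,0 | c21 | S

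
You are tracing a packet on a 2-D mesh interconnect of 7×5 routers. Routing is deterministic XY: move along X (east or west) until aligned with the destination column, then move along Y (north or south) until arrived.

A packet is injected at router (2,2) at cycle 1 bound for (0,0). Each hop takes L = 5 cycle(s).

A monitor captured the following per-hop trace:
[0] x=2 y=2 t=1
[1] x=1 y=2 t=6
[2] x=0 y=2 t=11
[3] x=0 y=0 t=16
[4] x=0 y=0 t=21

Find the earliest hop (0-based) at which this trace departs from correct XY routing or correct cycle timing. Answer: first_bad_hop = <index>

[1] (-1,+0) / 5c ⇒ ok
[2] (-1,+0) / 5c ⇒ ok
[3] (+0,-2) / 5c ⇒ BAD: non-unit step

first_bad_hop = 3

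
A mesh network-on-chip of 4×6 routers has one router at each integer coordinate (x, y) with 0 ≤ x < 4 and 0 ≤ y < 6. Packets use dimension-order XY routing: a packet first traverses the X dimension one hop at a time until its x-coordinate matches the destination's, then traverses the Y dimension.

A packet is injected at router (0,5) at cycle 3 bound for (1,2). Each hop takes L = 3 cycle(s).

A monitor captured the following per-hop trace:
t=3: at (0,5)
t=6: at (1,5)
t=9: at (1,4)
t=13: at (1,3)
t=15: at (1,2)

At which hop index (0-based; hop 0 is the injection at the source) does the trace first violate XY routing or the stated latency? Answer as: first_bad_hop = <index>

first_bad_hop = 3

  1: Δx=+1 Δy=+0 Δt=3 [ok]
  2: Δx=+0 Δy=-1 Δt=3 [ok]
  3: Δx=+0 Δy=-1 Δt=4 [BAD: Δcyc=4≠L]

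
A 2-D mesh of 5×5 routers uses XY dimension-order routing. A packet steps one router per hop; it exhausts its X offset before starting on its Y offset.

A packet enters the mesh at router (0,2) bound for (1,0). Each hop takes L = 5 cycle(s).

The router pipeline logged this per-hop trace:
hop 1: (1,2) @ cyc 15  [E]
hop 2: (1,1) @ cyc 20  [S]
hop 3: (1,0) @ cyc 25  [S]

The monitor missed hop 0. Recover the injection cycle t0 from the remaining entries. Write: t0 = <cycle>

t0 = 10

Hop 1 reached at cycle 15; hop k is at t0 + k·L.
t0 = cyc[1] − L = 15 − 5 = 10.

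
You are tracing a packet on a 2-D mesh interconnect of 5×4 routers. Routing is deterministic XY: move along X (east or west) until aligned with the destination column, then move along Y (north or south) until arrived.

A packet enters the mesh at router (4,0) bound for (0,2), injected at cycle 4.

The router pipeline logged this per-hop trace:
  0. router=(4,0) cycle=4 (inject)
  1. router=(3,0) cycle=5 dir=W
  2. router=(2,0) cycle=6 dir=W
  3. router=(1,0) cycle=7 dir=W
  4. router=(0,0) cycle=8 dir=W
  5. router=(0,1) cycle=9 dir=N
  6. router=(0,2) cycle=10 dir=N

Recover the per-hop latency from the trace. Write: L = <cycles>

Δcyc across hop 0→1: 5 − 4 = 1.
That increment is L by definition: L = 1.

L = 1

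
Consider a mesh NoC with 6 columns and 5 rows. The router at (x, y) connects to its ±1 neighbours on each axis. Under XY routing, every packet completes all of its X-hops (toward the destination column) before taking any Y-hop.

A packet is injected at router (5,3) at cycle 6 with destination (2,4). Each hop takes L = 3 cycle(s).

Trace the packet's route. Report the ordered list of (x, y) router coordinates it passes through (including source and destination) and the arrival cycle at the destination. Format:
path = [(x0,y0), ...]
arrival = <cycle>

src (5,3)  cyc=6
W→(4,3)  cyc=9
W→(3,3)  cyc=12
W→(2,3)  cyc=15
N→(2,4)  cyc=18

path = [(5,3), (4,3), (3,3), (2,3), (2,4)]
arrival = 18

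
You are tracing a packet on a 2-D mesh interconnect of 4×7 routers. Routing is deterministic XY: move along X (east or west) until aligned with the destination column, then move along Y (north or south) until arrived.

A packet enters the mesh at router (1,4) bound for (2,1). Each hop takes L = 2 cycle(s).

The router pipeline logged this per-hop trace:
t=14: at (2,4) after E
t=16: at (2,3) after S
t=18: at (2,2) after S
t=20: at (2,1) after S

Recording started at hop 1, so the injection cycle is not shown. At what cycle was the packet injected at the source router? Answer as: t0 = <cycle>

t0 = 12

Hop 1 reached at cycle 14; hop k is at t0 + k·L.
t0 = cyc[1] − L = 14 − 2 = 12.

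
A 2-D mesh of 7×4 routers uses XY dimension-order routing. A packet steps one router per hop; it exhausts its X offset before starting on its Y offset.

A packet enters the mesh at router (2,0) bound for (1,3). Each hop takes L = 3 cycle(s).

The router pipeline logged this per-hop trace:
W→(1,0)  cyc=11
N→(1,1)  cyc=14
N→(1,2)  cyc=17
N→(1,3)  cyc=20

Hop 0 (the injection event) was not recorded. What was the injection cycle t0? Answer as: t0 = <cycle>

t0 = 8

cyc[1] = 11 and cyc[k] = t0 + k·L for every k.
t0 = cyc[1] − L = 11 − 3 = 8.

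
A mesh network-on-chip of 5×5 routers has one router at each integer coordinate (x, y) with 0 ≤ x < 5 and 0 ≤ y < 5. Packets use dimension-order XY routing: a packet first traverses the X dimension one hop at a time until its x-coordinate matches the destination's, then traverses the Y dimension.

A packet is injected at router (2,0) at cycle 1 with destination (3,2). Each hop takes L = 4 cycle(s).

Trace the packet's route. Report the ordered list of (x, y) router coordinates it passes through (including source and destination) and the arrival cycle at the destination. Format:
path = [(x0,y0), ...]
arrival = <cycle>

  0. router=(2,0) cycle=1 (inject)
  1. router=(3,0) cycle=5 dir=E
  2. router=(3,1) cycle=9 dir=N
  3. router=(3,2) cycle=13 dir=N

path = [(2,0), (3,0), (3,1), (3,2)]
arrival = 13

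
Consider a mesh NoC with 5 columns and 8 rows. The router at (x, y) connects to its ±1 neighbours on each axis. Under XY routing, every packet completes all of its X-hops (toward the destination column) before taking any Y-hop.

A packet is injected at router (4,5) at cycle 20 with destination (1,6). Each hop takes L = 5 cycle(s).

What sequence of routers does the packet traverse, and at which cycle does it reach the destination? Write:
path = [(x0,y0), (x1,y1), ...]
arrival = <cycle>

[0] x=4 y=5 t=20
[1] x=3 y=5 t=25 →W
[2] x=2 y=5 t=30 →W
[3] x=1 y=5 t=35 →W
[4] x=1 y=6 t=40 →N

path = [(4,5), (3,5), (2,5), (1,5), (1,6)]
arrival = 40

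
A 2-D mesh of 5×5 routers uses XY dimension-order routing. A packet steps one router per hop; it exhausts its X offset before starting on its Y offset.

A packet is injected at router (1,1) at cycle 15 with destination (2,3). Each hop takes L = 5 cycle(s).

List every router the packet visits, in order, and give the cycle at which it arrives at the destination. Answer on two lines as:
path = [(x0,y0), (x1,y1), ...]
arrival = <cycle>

t=15: at (1,1)
t=20: at (2,1) after E
t=25: at (2,2) after N
t=30: at (2,3) after N

path = [(1,1), (2,1), (2,2), (2,3)]
arrival = 30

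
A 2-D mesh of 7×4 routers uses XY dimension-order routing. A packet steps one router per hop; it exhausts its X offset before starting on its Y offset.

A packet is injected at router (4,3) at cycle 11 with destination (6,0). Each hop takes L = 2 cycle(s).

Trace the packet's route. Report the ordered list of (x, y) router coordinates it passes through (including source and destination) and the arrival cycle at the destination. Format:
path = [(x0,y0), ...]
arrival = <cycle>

path = [(4,3), (5,3), (6,3), (6,2), (6,1), (6,0)]
arrival = 21

hop 0: (4,3) @ cyc 11
hop 1: (5,3) @ cyc 13  [E]
hop 2: (6,3) @ cyc 15  [E]
hop 3: (6,2) @ cyc 17  [S]
hop 4: (6,1) @ cyc 19  [S]
hop 5: (6,0) @ cyc 21  [S]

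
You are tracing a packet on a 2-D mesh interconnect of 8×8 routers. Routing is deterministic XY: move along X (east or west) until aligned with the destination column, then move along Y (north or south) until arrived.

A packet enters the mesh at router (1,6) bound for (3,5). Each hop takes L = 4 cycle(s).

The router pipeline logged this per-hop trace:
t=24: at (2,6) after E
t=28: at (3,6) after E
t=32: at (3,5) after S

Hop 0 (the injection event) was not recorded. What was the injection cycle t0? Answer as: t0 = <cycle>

At hop 1 the cycle is 24; in general cyc_k = t0 + kL.
So t0 = 24 − 1·4 = 20.

t0 = 20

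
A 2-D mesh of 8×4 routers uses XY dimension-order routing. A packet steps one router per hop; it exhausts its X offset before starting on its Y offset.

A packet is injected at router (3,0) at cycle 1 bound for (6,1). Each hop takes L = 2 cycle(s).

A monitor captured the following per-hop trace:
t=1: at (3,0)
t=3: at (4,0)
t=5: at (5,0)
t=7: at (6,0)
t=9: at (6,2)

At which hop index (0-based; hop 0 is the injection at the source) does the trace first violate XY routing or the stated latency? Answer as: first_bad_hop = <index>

  1: Δx=+1 Δy=+0 Δt=2 [ok]
  2: Δx=+1 Δy=+0 Δt=2 [ok]
  3: Δx=+1 Δy=+0 Δt=2 [ok]
  4: Δx=+0 Δy=+2 Δt=2 [BAD: non-unit step]

first_bad_hop = 4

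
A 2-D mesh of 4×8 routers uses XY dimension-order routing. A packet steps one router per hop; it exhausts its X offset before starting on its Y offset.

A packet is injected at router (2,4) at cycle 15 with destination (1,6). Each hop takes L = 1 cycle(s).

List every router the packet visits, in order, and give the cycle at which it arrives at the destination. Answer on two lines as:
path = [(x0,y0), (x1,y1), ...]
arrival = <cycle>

path = [(2,4), (1,4), (1,5), (1,6)]
arrival = 18

[0] x=2 y=4 t=15
[1] x=1 y=4 t=16 →W
[2] x=1 y=5 t=17 →N
[3] x=1 y=6 t=18 →N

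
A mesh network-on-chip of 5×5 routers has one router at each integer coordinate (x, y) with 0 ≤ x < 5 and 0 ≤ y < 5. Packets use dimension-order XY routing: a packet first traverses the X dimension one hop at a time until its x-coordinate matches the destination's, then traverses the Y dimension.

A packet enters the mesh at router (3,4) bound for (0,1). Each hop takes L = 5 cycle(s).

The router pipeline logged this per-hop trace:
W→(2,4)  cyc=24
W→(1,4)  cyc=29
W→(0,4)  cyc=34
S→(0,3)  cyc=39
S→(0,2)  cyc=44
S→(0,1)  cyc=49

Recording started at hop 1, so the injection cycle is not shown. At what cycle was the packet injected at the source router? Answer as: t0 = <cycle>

t0 = 19

cyc[1] = 24 and cyc[k] = t0 + k·L for every k.
t0 = cyc[1] − L = 24 − 5 = 19.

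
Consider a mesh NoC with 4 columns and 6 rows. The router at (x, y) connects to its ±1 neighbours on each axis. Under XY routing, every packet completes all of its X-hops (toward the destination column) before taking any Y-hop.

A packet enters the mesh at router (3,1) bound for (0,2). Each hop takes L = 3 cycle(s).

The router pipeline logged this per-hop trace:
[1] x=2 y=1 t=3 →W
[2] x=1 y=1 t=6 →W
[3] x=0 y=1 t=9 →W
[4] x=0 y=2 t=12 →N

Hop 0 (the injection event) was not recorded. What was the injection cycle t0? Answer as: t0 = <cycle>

At hop 1 the cycle is 3; in general cyc_k = t0 + kL.
t0 = cyc[1] − L = 3 − 3 = 0.

t0 = 0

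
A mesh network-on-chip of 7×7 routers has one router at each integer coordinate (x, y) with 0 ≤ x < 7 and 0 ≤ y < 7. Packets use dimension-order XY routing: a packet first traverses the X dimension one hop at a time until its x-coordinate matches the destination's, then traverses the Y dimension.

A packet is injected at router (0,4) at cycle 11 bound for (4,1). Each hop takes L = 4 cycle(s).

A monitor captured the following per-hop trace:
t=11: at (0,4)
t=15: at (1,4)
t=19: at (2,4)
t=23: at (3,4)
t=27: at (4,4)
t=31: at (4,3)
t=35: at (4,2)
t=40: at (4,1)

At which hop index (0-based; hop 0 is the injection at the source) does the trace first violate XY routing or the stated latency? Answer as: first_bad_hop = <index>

[1] (+1,+0) / 4c ⇒ ok
[2] (+1,+0) / 4c ⇒ ok
[3] (+1,+0) / 4c ⇒ ok
[4] (+1,+0) / 4c ⇒ ok
[5] (+0,-1) / 4c ⇒ ok
[6] (+0,-1) / 4c ⇒ ok
[7] (+0,-1) / 5c ⇒ BAD: Δcyc=5≠L

first_bad_hop = 7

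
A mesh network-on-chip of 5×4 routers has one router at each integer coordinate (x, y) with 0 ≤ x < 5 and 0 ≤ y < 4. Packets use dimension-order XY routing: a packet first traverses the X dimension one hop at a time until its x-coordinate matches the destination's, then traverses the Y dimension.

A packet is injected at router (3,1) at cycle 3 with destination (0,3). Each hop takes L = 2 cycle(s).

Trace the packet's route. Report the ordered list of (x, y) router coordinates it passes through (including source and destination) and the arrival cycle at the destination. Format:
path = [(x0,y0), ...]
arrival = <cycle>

t=3: at (3,1)
t=5: at (2,1) after W
t=7: at (1,1) after W
t=9: at (0,1) after W
t=11: at (0,2) after N
t=13: at (0,3) after N

path = [(3,1), (2,1), (1,1), (0,1), (0,2), (0,3)]
arrival = 13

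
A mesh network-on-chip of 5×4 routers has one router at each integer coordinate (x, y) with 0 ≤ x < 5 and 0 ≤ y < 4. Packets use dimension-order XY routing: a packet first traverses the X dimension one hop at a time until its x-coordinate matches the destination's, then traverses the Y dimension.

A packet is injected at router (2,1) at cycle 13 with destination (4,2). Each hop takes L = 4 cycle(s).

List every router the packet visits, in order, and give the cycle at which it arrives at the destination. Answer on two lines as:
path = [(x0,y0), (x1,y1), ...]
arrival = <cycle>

path = [(2,1), (3,1), (4,1), (4,2)]
arrival = 25

src (2,1)  cyc=13
E→(3,1)  cyc=17
E→(4,1)  cyc=21
N→(4,2)  cyc=25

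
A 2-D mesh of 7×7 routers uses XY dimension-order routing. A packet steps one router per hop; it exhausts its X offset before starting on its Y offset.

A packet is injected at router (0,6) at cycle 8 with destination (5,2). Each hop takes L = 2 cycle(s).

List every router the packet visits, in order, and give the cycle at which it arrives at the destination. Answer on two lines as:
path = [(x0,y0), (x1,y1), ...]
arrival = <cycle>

path = [(0,6), (1,6), (2,6), (3,6), (4,6), (5,6), (5,5), (5,4), (5,3), (5,2)]
arrival = 26

t=8: at (0,6)
t=10: at (1,6) after E
t=12: at (2,6) after E
t=14: at (3,6) after E
t=16: at (4,6) after E
t=18: at (5,6) after E
t=20: at (5,5) after S
t=22: at (5,4) after S
t=24: at (5,3) after S
t=26: at (5,2) after S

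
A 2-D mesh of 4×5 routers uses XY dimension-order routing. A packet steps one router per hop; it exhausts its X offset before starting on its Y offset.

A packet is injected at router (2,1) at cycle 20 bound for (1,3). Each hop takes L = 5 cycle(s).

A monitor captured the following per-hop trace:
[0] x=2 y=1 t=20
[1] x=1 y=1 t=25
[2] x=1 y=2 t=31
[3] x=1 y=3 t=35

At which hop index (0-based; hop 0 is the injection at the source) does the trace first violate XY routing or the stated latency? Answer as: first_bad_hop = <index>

  1: Δx=-1 Δy=+0 Δt=5 [ok]
  2: Δx=+0 Δy=+1 Δt=6 [BAD: Δcyc=6≠L]

first_bad_hop = 2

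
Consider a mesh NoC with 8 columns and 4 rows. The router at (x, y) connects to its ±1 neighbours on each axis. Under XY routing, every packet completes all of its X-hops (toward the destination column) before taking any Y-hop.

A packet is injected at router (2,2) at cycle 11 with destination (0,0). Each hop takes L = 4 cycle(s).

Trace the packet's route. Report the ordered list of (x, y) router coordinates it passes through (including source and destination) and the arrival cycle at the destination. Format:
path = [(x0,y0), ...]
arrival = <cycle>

path = [(2,2), (1,2), (0,2), (0,1), (0,0)]
arrival = 27

#0 — 2,2 | c11
#1 — 1,2 | c15 | W
#2 — 0,2 | c19 | W
#3 — 0,1 | c23 | S
#4 — 0,0 | c27 | S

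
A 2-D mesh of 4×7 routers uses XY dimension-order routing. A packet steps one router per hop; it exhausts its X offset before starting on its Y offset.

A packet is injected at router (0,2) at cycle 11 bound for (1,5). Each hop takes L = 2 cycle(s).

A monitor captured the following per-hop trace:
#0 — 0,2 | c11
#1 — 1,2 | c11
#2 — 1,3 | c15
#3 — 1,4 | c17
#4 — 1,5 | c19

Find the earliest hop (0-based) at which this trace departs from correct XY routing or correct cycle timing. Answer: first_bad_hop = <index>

[1] (+1,+0) / 0c ⇒ BAD: Δcyc=0≠L

first_bad_hop = 1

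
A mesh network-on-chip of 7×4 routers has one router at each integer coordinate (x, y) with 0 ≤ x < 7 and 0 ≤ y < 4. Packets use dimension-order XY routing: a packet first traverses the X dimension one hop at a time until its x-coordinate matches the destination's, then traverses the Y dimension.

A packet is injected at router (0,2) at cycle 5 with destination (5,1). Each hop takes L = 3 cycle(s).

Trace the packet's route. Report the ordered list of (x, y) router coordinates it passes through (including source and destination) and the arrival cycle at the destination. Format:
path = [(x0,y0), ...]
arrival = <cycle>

path = [(0,2), (1,2), (2,2), (3,2), (4,2), (5,2), (5,1)]
arrival = 23

t=5: at (0,2)
t=8: at (1,2) after E
t=11: at (2,2) after E
t=14: at (3,2) after E
t=17: at (4,2) after E
t=20: at (5,2) after E
t=23: at (5,1) after S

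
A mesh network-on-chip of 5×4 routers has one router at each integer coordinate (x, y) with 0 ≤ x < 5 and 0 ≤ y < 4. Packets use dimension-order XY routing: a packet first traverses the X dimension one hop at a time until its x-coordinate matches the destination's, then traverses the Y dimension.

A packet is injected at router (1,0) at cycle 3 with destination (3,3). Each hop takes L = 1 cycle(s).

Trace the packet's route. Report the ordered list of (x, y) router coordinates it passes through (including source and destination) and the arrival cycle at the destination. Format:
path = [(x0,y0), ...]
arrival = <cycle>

#0 — 1,0 | c3
#1 — 2,0 | c4 | E
#2 — 3,0 | c5 | E
#3 — 3,1 | c6 | N
#4 — 3,2 | c7 | N
#5 — 3,3 | c8 | N

path = [(1,0), (2,0), (3,0), (3,1), (3,2), (3,3)]
arrival = 8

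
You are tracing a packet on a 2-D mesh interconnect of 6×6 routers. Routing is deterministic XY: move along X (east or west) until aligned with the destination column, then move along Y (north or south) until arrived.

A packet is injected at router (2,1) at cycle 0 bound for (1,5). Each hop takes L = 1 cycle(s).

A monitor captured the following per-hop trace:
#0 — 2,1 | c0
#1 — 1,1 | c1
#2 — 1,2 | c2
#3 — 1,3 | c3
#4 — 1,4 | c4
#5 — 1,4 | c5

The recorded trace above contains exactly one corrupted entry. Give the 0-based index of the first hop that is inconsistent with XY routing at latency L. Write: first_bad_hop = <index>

first_bad_hop = 5

[1] (-1,+0) / 1c ⇒ ok
[2] (+0,+1) / 1c ⇒ ok
[3] (+0,+1) / 1c ⇒ ok
[4] (+0,+1) / 1c ⇒ ok
[5] (+0,+0) / 1c ⇒ BAD: non-unit step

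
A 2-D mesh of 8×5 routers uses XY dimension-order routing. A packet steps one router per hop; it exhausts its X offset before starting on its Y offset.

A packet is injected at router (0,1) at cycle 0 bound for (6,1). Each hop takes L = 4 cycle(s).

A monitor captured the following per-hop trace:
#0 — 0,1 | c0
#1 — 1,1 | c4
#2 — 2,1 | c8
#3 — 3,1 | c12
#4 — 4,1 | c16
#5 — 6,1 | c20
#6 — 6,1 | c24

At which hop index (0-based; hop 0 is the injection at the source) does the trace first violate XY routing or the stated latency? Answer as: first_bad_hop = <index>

check 1→ d=(1,0) cyc+4: ok
check 2→ d=(1,0) cyc+4: ok
check 3→ d=(1,0) cyc+4: ok
check 4→ d=(1,0) cyc+4: ok
check 5→ d=(2,0) cyc+4: BAD: non-unit step

first_bad_hop = 5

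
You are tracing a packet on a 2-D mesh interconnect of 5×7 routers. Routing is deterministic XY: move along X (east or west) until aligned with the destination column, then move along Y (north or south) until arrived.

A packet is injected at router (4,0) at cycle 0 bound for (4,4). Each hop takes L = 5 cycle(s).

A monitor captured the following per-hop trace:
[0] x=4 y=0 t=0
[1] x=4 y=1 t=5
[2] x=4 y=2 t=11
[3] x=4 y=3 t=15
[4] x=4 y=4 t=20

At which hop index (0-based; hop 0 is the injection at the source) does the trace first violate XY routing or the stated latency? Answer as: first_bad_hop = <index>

first_bad_hop = 2

  1: Δx=+0 Δy=+1 Δt=5 [ok]
  2: Δx=+0 Δy=+1 Δt=6 [BAD: Δcyc=6≠L]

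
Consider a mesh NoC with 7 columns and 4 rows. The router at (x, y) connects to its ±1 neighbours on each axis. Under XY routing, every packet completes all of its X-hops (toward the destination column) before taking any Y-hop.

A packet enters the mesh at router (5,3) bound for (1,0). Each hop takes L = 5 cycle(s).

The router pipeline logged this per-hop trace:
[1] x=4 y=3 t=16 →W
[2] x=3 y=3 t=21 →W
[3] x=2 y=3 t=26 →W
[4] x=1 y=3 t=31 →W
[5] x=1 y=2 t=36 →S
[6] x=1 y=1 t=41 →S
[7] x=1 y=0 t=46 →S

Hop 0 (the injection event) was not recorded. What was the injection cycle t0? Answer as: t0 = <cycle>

The first recorded entry is hop 1 at cycle 16.
So t0 = 16 − 1·5 = 11.

t0 = 11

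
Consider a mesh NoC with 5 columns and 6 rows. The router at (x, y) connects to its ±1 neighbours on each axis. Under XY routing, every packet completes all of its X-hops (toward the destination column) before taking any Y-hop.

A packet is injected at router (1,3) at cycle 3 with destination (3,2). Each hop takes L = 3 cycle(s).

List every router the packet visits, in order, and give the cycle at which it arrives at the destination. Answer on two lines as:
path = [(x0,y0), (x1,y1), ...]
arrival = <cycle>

path = [(1,3), (2,3), (3,3), (3,2)]
arrival = 12

t=3: at (1,3)
t=6: at (2,3) after E
t=9: at (3,3) after E
t=12: at (3,2) after S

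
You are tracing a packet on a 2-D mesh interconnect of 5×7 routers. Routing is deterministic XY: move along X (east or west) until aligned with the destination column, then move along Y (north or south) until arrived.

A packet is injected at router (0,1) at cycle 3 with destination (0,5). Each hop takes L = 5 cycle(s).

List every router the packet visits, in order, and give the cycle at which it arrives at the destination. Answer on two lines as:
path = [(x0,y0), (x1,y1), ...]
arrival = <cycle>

#0 — 0,1 | c3
#1 — 0,2 | c8 | N
#2 — 0,3 | c13 | N
#3 — 0,4 | c18 | N
#4 — 0,5 | c23 | N

path = [(0,1), (0,2), (0,3), (0,4), (0,5)]
arrival = 23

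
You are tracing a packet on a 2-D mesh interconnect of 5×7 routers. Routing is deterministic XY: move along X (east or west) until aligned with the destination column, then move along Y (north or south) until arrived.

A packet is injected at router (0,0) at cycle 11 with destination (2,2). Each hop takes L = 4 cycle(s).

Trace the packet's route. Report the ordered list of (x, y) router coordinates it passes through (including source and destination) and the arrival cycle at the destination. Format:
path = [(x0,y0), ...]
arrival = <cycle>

path = [(0,0), (1,0), (2,0), (2,1), (2,2)]
arrival = 27

  0. router=(0,0) cycle=11 (inject)
  1. router=(1,0) cycle=15 dir=E
  2. router=(2,0) cycle=19 dir=E
  3. router=(2,1) cycle=23 dir=N
  4. router=(2,2) cycle=27 dir=N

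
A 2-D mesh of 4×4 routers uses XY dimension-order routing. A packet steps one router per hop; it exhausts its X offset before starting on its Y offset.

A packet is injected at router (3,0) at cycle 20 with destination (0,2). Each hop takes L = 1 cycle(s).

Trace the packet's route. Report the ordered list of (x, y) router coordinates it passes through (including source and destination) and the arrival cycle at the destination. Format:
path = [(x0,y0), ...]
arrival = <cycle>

path = [(3,0), (2,0), (1,0), (0,0), (0,1), (0,2)]
arrival = 25

  0. router=(3,0) cycle=20 (inject)
  1. router=(2,0) cycle=21 dir=W
  2. router=(1,0) cycle=22 dir=W
  3. router=(0,0) cycle=23 dir=W
  4. router=(0,1) cycle=24 dir=N
  5. router=(0,2) cycle=25 dir=N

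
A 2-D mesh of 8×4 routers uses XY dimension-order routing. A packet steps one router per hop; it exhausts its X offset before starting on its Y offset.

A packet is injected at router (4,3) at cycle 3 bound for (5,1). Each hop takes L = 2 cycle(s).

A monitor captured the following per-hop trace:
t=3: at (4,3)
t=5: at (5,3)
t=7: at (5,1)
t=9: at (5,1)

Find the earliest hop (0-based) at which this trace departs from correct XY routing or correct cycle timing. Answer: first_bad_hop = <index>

first_bad_hop = 2

hop 1: step (+1,+0), +2 cyc — ok
hop 2: step (+0,-2), +2 cyc — BAD: non-unit step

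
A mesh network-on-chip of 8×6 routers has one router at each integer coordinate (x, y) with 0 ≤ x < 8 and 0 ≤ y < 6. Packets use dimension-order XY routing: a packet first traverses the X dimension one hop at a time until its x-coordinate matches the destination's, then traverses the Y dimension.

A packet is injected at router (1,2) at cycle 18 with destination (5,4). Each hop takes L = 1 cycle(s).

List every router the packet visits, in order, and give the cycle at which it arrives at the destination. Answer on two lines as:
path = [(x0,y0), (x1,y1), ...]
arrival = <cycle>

src (1,2)  cyc=18
E→(2,2)  cyc=19
E→(3,2)  cyc=20
E→(4,2)  cyc=21
E→(5,2)  cyc=22
N→(5,3)  cyc=23
N→(5,4)  cyc=24

path = [(1,2), (2,2), (3,2), (4,2), (5,2), (5,3), (5,4)]
arrival = 24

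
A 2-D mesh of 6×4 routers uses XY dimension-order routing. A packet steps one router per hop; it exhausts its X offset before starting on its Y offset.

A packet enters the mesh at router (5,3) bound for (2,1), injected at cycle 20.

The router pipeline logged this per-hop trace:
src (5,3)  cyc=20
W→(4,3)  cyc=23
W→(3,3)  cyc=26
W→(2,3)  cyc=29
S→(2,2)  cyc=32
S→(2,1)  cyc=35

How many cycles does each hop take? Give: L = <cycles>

Δcyc across hop 0→1: 23 − 20 = 3.
One hop costs L cycles, so L = 3.

L = 3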